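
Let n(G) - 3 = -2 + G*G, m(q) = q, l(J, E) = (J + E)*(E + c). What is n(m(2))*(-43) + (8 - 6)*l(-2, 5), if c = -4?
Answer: -209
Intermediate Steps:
l(J, E) = (-4 + E)*(E + J) (l(J, E) = (J + E)*(E - 4) = (E + J)*(-4 + E) = (-4 + E)*(E + J))
n(G) = 1 + G**2 (n(G) = 3 + (-2 + G*G) = 3 + (-2 + G**2) = 1 + G**2)
n(m(2))*(-43) + (8 - 6)*l(-2, 5) = (1 + 2**2)*(-43) + (8 - 6)*(5**2 - 4*5 - 4*(-2) + 5*(-2)) = (1 + 4)*(-43) + 2*(25 - 20 + 8 - 10) = 5*(-43) + 2*3 = -215 + 6 = -209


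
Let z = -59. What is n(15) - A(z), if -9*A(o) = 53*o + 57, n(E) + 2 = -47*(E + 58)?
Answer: -33967/9 ≈ -3774.1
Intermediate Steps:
n(E) = -2728 - 47*E (n(E) = -2 - 47*(E + 58) = -2 - 47*(58 + E) = -2 + (-2726 - 47*E) = -2728 - 47*E)
A(o) = -19/3 - 53*o/9 (A(o) = -(53*o + 57)/9 = -(57 + 53*o)/9 = -19/3 - 53*o/9)
n(15) - A(z) = (-2728 - 47*15) - (-19/3 - 53/9*(-59)) = (-2728 - 705) - (-19/3 + 3127/9) = -3433 - 1*3070/9 = -3433 - 3070/9 = -33967/9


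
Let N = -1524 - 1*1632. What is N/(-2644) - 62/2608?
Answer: 1008365/861944 ≈ 1.1699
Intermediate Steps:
N = -3156 (N = -1524 - 1632 = -3156)
N/(-2644) - 62/2608 = -3156/(-2644) - 62/2608 = -3156*(-1/2644) - 62*1/2608 = 789/661 - 31/1304 = 1008365/861944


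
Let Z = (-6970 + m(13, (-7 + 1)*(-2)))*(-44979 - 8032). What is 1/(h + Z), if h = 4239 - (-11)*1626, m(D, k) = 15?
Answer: 1/368713630 ≈ 2.7121e-9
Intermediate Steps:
h = 22125 (h = 4239 - 1*(-17886) = 4239 + 17886 = 22125)
Z = 368691505 (Z = (-6970 + 15)*(-44979 - 8032) = -6955*(-53011) = 368691505)
1/(h + Z) = 1/(22125 + 368691505) = 1/368713630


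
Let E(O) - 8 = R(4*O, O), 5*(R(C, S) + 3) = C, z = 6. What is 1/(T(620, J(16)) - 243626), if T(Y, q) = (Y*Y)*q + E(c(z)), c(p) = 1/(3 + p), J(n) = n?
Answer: 45/265805059 ≈ 1.6930e-7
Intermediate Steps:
R(C, S) = -3 + C/5
E(O) = 5 + 4*O/5 (E(O) = 8 + (-3 + (4*O)/5) = 8 + (-3 + 4*O/5) = 5 + 4*O/5)
T(Y, q) = 229/45 + q*Y**2 (T(Y, q) = (Y*Y)*q + (5 + 4/(5*(3 + 6))) = Y**2*q + (5 + (4/5)/9) = q*Y**2 + (5 + (4/5)*(1/9)) = q*Y**2 + (5 + 4/45) = q*Y**2 + 229/45 = 229/45 + q*Y**2)
1/(T(620, J(16)) - 243626) = 1/((229/45 + 16*620**2) - 243626) = 1/((229/45 + 16*384400) - 243626) = 1/((229/45 + 6150400) - 243626) = 1/(276768229/45 - 243626) = 1/(265805059/45) = 45/265805059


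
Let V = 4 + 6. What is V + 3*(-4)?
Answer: -2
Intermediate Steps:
V = 10
V + 3*(-4) = 10 + 3*(-4) = 10 - 12 = -2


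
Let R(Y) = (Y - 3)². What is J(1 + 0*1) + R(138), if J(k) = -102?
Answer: 18123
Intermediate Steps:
R(Y) = (-3 + Y)²
J(1 + 0*1) + R(138) = -102 + (-3 + 138)² = -102 + 135² = -102 + 18225 = 18123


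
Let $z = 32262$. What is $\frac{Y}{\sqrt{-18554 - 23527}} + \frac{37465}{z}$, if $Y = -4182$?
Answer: $\frac{37465}{32262} + \frac{1394 i \sqrt{249}}{1079} \approx 1.1613 + 20.386 i$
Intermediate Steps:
$\frac{Y}{\sqrt{-18554 - 23527}} + \frac{37465}{z} = - \frac{4182}{\sqrt{-18554 - 23527}} + \frac{37465}{32262} = - \frac{4182}{\sqrt{-42081}} + 37465 \cdot \frac{1}{32262} = - \frac{4182}{13 i \sqrt{249}} + \frac{37465}{32262} = - 4182 \left(- \frac{i \sqrt{249}}{3237}\right) + \frac{37465}{32262} = \frac{1394 i \sqrt{249}}{1079} + \frac{37465}{32262} = \frac{37465}{32262} + \frac{1394 i \sqrt{249}}{1079}$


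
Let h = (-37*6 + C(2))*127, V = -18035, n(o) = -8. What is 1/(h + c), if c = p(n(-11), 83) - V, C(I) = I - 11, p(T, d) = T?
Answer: -1/11310 ≈ -8.8417e-5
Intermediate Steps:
C(I) = -11 + I
c = 18027 (c = -8 - 1*(-18035) = -8 + 18035 = 18027)
h = -29337 (h = (-37*6 + (-11 + 2))*127 = (-222 - 9)*127 = -231*127 = -29337)
1/(h + c) = 1/(-29337 + 18027) = 1/(-11310) = -1/11310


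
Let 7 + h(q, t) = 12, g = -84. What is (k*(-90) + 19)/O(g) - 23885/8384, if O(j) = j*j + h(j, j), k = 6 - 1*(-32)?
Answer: -197165969/59199424 ≈ -3.3305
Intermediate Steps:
h(q, t) = 5 (h(q, t) = -7 + 12 = 5)
k = 38 (k = 6 + 32 = 38)
O(j) = 5 + j² (O(j) = j*j + 5 = j² + 5 = 5 + j²)
(k*(-90) + 19)/O(g) - 23885/8384 = (38*(-90) + 19)/(5 + (-84)²) - 23885/8384 = (-3420 + 19)/(5 + 7056) - 23885*1/8384 = -3401/7061 - 23885/8384 = -197165969/59199424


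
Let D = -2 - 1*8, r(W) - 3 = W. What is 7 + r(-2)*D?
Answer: -3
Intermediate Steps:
r(W) = 3 + W
D = -10 (D = -2 - 8 = -10)
7 + r(-2)*D = 7 + (3 - 2)*(-10) = 7 + 1*(-10) = 7 - 10 = -3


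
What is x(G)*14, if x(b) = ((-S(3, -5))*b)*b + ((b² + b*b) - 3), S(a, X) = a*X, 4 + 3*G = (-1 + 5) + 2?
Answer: 574/9 ≈ 63.778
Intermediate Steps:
G = ⅔ (G = -4/3 + ((-1 + 5) + 2)/3 = -4/3 + (4 + 2)/3 = -4/3 + (⅓)*6 = -4/3 + 2 = ⅔ ≈ 0.66667)
S(a, X) = X*a
x(b) = -3 + 17*b² (x(b) = ((-(-5)*3)*b)*b + ((b² + b*b) - 3) = ((-1*(-15))*b)*b + ((b² + b²) - 3) = (15*b)*b + (2*b² - 3) = 15*b² + (-3 + 2*b²) = -3 + 17*b²)
x(G)*14 = (-3 + 17*(⅔)²)*14 = (-3 + 17*(4/9))*14 = (-3 + 68/9)*14 = (41/9)*14 = 574/9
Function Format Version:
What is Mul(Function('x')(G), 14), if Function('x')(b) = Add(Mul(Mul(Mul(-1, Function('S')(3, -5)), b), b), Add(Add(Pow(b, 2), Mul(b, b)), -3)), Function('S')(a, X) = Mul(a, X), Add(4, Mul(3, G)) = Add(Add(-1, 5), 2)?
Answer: Rational(574, 9) ≈ 63.778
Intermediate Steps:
G = Rational(2, 3) (G = Add(Rational(-4, 3), Mul(Rational(1, 3), Add(Add(-1, 5), 2))) = Add(Rational(-4, 3), Mul(Rational(1, 3), Add(4, 2))) = Add(Rational(-4, 3), Mul(Rational(1, 3), 6)) = Add(Rational(-4, 3), 2) = Rational(2, 3) ≈ 0.66667)
Function('S')(a, X) = Mul(X, a)
Function('x')(b) = Add(-3, Mul(17, Pow(b, 2))) (Function('x')(b) = Add(Mul(Mul(Mul(-1, Mul(-5, 3)), b), b), Add(Add(Pow(b, 2), Mul(b, b)), -3)) = Add(Mul(Mul(Mul(-1, -15), b), b), Add(Add(Pow(b, 2), Pow(b, 2)), -3)) = Add(Mul(Mul(15, b), b), Add(Mul(2, Pow(b, 2)), -3)) = Add(Mul(15, Pow(b, 2)), Add(-3, Mul(2, Pow(b, 2)))) = Add(-3, Mul(17, Pow(b, 2))))
Mul(Function('x')(G), 14) = Mul(Add(-3, Mul(17, Pow(Rational(2, 3), 2))), 14) = Mul(Add(-3, Mul(17, Rational(4, 9))), 14) = Mul(Add(-3, Rational(68, 9)), 14) = Mul(Rational(41, 9), 14) = Rational(574, 9)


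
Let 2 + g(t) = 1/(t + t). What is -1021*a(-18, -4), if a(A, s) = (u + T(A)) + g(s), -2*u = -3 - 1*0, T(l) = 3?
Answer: -19399/8 ≈ -2424.9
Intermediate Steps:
g(t) = -2 + 1/(2*t) (g(t) = -2 + 1/(t + t) = -2 + 1/(2*t))
u = 3/2 (u = -(-3 - 1*0)/2 = -(-3 + 0)/2 = -1/2*(-3) = 3/2 ≈ 1.5000)
a(A, s) = 5/2 + 1/(2*s) (a(A, s) = (3/2 + 3) + (-2 + 1/(2*s)) = 9/2 + (-2 + 1/(2*s)) = 5/2 + 1/(2*s))
-1021*a(-18, -4) = -1021*(1 + 5*(-4))/(2*(-4)) = -1021*(-1)*(1 - 20)/(2*4) = -1021*(-1)*(-19)/(2*4) = -1021*19/8 = -19399/8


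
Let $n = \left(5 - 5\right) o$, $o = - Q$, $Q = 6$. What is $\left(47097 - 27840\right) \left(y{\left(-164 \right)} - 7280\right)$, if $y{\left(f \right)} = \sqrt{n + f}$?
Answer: $-140190960 + 38514 i \sqrt{41} \approx -1.4019 \cdot 10^{8} + 2.4661 \cdot 10^{5} i$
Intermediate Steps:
$o = -6$ ($o = \left(-1\right) 6 = -6$)
$n = 0$ ($n = \left(5 - 5\right) \left(-6\right) = 0 \left(-6\right) = 0$)
$y{\left(f \right)} = \sqrt{f}$ ($y{\left(f \right)} = \sqrt{0 + f} = \sqrt{f}$)
$\left(47097 - 27840\right) \left(y{\left(-164 \right)} - 7280\right) = \left(47097 - 27840\right) \left(\sqrt{-164} - 7280\right) = 19257 \left(2 i \sqrt{41} - 7280\right) = 19257 \left(-7280 + 2 i \sqrt{41}\right) = -140190960 + 38514 i \sqrt{41}$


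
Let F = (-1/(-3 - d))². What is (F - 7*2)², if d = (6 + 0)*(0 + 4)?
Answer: 104142025/531441 ≈ 195.96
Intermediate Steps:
d = 24 (d = 6*4 = 24)
F = 1/729 (F = (-1/(-3 - 1*24))² = (-1/(-3 - 24))² = (-1/(-27))² = (-1*(-1/27))² = (1/27)² = 1/729 ≈ 0.0013717)
(F - 7*2)² = (1/729 - 7*2)² = (1/729 - 14)² = (-10205/729)² = 104142025/531441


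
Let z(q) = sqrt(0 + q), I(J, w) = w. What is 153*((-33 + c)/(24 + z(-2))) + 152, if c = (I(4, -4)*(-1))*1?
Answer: -548/17 + 261*I*sqrt(2)/34 ≈ -32.235 + 10.856*I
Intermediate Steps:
z(q) = sqrt(q)
c = 4 (c = -4*(-1)*1 = 4*1 = 4)
153*((-33 + c)/(24 + z(-2))) + 152 = 153*((-33 + 4)/(24 + sqrt(-2))) + 152 = 153*(-29/(24 + I*sqrt(2))) + 152 = -4437/(24 + I*sqrt(2)) + 152 = 152 - 4437/(24 + I*sqrt(2))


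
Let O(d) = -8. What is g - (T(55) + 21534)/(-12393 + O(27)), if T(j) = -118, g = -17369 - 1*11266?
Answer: -355081219/12401 ≈ -28633.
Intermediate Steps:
g = -28635 (g = -17369 - 11266 = -28635)
g - (T(55) + 21534)/(-12393 + O(27)) = -28635 - (-118 + 21534)/(-12393 - 8) = -28635 - 21416/(-12401) = -28635 - 21416*(-1)/12401 = -28635 - 1*(-21416/12401) = -28635 + 21416/12401 = -355081219/12401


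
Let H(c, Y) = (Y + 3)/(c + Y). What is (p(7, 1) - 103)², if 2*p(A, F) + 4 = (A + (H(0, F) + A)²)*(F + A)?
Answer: 165649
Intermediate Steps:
H(c, Y) = (3 + Y)/(Y + c)
p(A, F) = -2 + (A + F)*(A + (A + (3 + F)/F)²)/2 (p(A, F) = -2 + ((A + ((3 + F)/(F + 0) + A)²)*(F + A))/2 = -2 + ((A + ((3 + F)/F + A)²)*(A + F))/2 = -2 + ((A + (A + (3 + F)/F)²)*(A + F))/2 = -2 + ((A + F)*(A + (A + (3 + F)/F)²))/2 = -2 + (A + F)*(A + (A + (3 + F)/F)²)/2)
(p(7, 1) - 103)² = ((½)*(7*(3 + 1 + 7*1)² + 1*(3 + 1 + 7*1)² + 1²*(-4 + 7² + 7*1))/1² - 103)² = ((½)*1*(7*(3 + 1 + 7)² + 1*(3 + 1 + 7)² + 1*(-4 + 49 + 7)) - 103)² = ((½)*1*(7*11² + 1*11² + 1*52) - 103)² = ((½)*1*(7*121 + 1*121 + 52) - 103)² = ((½)*1*(847 + 121 + 52) - 103)² = ((½)*1*1020 - 103)² = (510 - 103)² = 407² = 165649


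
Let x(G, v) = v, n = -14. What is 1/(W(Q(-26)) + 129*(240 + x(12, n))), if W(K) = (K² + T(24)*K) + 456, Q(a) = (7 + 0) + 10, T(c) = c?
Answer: 1/30307 ≈ 3.2996e-5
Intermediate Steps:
Q(a) = 17 (Q(a) = 7 + 10 = 17)
W(K) = 456 + K² + 24*K (W(K) = (K² + 24*K) + 456 = 456 + K² + 24*K)
1/(W(Q(-26)) + 129*(240 + x(12, n))) = 1/((456 + 17² + 24*17) + 129*(240 - 14)) = 1/((456 + 289 + 408) + 129*226) = 1/(1153 + 29154) = 1/30307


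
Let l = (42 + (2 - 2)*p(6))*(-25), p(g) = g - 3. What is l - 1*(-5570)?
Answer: 4520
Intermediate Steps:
p(g) = -3 + g
l = -1050 (l = (42 + (2 - 2)*(-3 + 6))*(-25) = (42 + 0*3)*(-25) = (42 + 0)*(-25) = 42*(-25) = -1050)
l - 1*(-5570) = -1050 - 1*(-5570) = -1050 + 5570 = 4520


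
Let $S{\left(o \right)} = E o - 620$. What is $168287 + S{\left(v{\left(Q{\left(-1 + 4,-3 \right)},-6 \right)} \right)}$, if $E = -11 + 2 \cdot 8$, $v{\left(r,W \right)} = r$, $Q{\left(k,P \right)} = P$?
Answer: $167652$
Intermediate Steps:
$E = 5$ ($E = -11 + 16 = 5$)
$S{\left(o \right)} = -620 + 5 o$ ($S{\left(o \right)} = 5 o - 620 = -620 + 5 o$)
$168287 + S{\left(v{\left(Q{\left(-1 + 4,-3 \right)},-6 \right)} \right)} = 168287 + \left(-620 + 5 \left(-3\right)\right) = 168287 - 635 = 167652$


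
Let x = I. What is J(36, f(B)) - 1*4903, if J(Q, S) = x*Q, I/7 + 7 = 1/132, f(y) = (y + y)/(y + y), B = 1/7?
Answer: -73316/11 ≈ -6665.1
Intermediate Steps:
B = 1/7 ≈ 0.14286
f(y) = 1 (f(y) = (2*y)/((2*y)) = (2*y)*(1/(2*y)) = 1)
I = -6461/132 (I = -49 + 7/132 = -6461/132 ≈ -48.947)
x = -6461/132 ≈ -48.947
J(Q, S) = -6461*Q/132
J(36, f(B)) - 1*4903 = -6461/132*36 - 1*4903 = -19383/11 - 4903 = -73316/11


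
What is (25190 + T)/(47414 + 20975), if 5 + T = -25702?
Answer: -517/68389 ≈ -0.0075597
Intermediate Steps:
T = -25707 (T = -5 - 25702 = -25707)
(25190 + T)/(47414 + 20975) = (25190 - 25707)/(47414 + 20975) = -517/68389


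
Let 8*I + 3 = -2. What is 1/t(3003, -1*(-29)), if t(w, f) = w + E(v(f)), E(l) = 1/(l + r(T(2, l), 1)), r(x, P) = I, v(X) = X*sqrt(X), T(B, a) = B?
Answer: 4687295653/14075948966015 - 1856*sqrt(29)/14075948966015 ≈ 0.00033300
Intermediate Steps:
I = -5/8 (I = -3/8 + (1/8)*(-2) = -3/8 - 1/4 = -5/8 ≈ -0.62500)
v(X) = X**(3/2)
r(x, P) = -5/8
E(l) = 1/(-5/8 + l) (E(l) = 1/(l - 5/8) = 1/(-5/8 + l))
t(w, f) = w + 8/(-5 + 8*f**(3/2))
1/t(3003, -1*(-29)) = 1/(3003 + 1/(-5/8 + (-1*(-29))**(3/2))) = 1/(3003 + 1/(-5/8 + 29**(3/2))) = 1/(3003 + 1/(-5/8 + 29*sqrt(29)))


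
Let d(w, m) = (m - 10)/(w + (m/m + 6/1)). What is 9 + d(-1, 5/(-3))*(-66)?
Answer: 412/3 ≈ 137.33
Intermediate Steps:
d(w, m) = (-10 + m)/(7 + w) (d(w, m) = (-10 + m)/(w + (1 + 6*1)) = (-10 + m)/(w + (1 + 6)) = (-10 + m)/(w + 7) = (-10 + m)/(7 + w))
9 + d(-1, 5/(-3))*(-66) = 9 + ((-10 + 5/(-3))/(7 - 1))*(-66) = 9 + ((-10 + 5*(-⅓))/6)*(-66) = 9 + ((-10 - 5/3)/6)*(-66) = 9 + ((⅙)*(-35/3))*(-66) = 9 - 35/18*(-66) = 9 + 385/3 = 412/3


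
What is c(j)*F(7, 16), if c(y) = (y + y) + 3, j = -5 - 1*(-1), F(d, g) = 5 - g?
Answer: 55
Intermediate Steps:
j = -4 (j = -5 + 1 = -4)
c(y) = 3 + 2*y (c(y) = 2*y + 3 = 3 + 2*y)
c(j)*F(7, 16) = (3 + 2*(-4))*(5 - 1*16) = (3 - 8)*(5 - 16) = -5*(-11) = 55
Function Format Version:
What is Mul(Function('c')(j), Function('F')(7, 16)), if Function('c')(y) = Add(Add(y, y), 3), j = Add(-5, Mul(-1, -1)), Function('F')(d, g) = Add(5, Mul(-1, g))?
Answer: 55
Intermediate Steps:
j = -4 (j = Add(-5, 1) = -4)
Function('c')(y) = Add(3, Mul(2, y)) (Function('c')(y) = Add(Mul(2, y), 3) = Add(3, Mul(2, y)))
Mul(Function('c')(j), Function('F')(7, 16)) = Mul(Add(3, Mul(2, -4)), Add(5, Mul(-1, 16))) = Mul(Add(3, -8), Add(5, -16)) = Mul(-5, -11) = 55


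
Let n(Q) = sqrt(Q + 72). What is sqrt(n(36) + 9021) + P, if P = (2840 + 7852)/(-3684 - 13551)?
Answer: -1188/1915 + sqrt(9021 + 6*sqrt(3)) ≈ 94.413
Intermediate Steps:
n(Q) = sqrt(72 + Q)
P = -1188/1915 (P = 10692/(-17235) = 10692*(-1/17235) = -1188/1915 ≈ -0.62037)
sqrt(n(36) + 9021) + P = sqrt(sqrt(72 + 36) + 9021) - 1188/1915 = sqrt(sqrt(108) + 9021) - 1188/1915 = sqrt(6*sqrt(3) + 9021) - 1188/1915 = sqrt(9021 + 6*sqrt(3)) - 1188/1915 = -1188/1915 + sqrt(9021 + 6*sqrt(3))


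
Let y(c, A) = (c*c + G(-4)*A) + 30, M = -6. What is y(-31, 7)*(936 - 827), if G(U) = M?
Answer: 103441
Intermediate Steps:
G(U) = -6
y(c, A) = 30 + c**2 - 6*A (y(c, A) = (c*c - 6*A) + 30 = (c**2 - 6*A) + 30 = 30 + c**2 - 6*A)
y(-31, 7)*(936 - 827) = (30 + (-31)**2 - 6*7)*(936 - 827) = (30 + 961 - 42)*109 = 949*109 = 103441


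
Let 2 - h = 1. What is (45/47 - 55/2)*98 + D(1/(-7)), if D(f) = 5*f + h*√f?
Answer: -856020/329 + I*√7/7 ≈ -2601.9 + 0.37796*I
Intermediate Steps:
h = 1 (h = 2 - 1*1 = 2 - 1 = 1)
D(f) = √f + 5*f (D(f) = 5*f + 1*√f = 5*f + √f = √f + 5*f)
(45/47 - 55/2)*98 + D(1/(-7)) = (45/47 - 55/2)*98 + (√(1/(-7)) + 5/(-7)) = (45*(1/47) - 55*½)*98 + (√(-⅐) + 5*(-⅐)) = (45/47 - 55/2)*98 + (I*√7/7 - 5/7) = -2495/94*98 + (-5/7 + I*√7/7) = -122255/47 + (-5/7 + I*√7/7) = -856020/329 + I*√7/7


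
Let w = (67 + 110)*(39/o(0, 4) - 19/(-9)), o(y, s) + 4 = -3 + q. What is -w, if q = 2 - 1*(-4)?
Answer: 19588/3 ≈ 6529.3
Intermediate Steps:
q = 6 (q = 2 + 4 = 6)
o(y, s) = -1 (o(y, s) = -4 + (-3 + 6) = -4 + 3 = -1)
w = -19588/3 (w = (67 + 110)*(39/(-1) - 19/(-9)) = 177*(39*(-1) - 19*(-⅑)) = 177*(-39 + 19/9) = 177*(-332/9) = -19588/3 ≈ -6529.3)
-w = -1*(-19588/3) = 19588/3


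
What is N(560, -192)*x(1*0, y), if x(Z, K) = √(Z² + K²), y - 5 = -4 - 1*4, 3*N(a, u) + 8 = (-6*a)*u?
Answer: 645112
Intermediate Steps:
N(a, u) = -8/3 - 2*a*u (N(a, u) = -8/3 + ((-6*a)*u)/3 = -8/3 + (-6*a*u)/3 = -8/3 - 2*a*u)
y = -3 (y = 5 + (-4 - 1*4) = 5 + (-4 - 4) = 5 - 8 = -3)
x(Z, K) = √(K² + Z²)
N(560, -192)*x(1*0, y) = (-8/3 - 2*560*(-192))*√((-3)² + (1*0)²) = (-8/3 + 215040)*√(9 + 0²) = 645112*√(9 + 0)/3 = 645112*√9/3 = (645112/3)*3 = 645112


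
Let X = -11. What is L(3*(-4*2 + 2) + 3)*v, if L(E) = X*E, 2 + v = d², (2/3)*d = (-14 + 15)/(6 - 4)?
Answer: -3795/16 ≈ -237.19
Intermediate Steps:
d = ¾ (d = 3*((-14 + 15)/(6 - 4))/2 = 3*(1/2)/2 = 3*(1*(½))/2 = (3/2)*(½) = ¾ ≈ 0.75000)
v = -23/16 (v = -2 + (¾)² = -2 + 9/16 = -23/16 ≈ -1.4375)
L(E) = -11*E
L(3*(-4*2 + 2) + 3)*v = -11*(3*(-4*2 + 2) + 3)*(-23/16) = -11*(3*(-8 + 2) + 3)*(-23/16) = -11*(3*(-6) + 3)*(-23/16) = -11*(-18 + 3)*(-23/16) = -11*(-15)*(-23/16) = 165*(-23/16) = -3795/16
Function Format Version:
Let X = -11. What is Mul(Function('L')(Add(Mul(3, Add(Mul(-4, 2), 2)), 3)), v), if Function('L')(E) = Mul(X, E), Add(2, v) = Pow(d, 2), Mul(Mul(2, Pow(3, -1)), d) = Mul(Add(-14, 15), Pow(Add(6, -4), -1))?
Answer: Rational(-3795, 16) ≈ -237.19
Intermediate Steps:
d = Rational(3, 4) (d = Mul(Rational(3, 2), Mul(Add(-14, 15), Pow(Add(6, -4), -1))) = Mul(Rational(3, 2), Mul(1, Pow(2, -1))) = Mul(Rational(3, 2), Mul(1, Rational(1, 2))) = Mul(Rational(3, 2), Rational(1, 2)) = Rational(3, 4) ≈ 0.75000)
v = Rational(-23, 16) (v = Add(-2, Pow(Rational(3, 4), 2)) = Add(-2, Rational(9, 16)) = Rational(-23, 16) ≈ -1.4375)
Function('L')(E) = Mul(-11, E)
Mul(Function('L')(Add(Mul(3, Add(Mul(-4, 2), 2)), 3)), v) = Mul(Mul(-11, Add(Mul(3, Add(Mul(-4, 2), 2)), 3)), Rational(-23, 16)) = Mul(Mul(-11, Add(Mul(3, Add(-8, 2)), 3)), Rational(-23, 16)) = Mul(Mul(-11, Add(Mul(3, -6), 3)), Rational(-23, 16)) = Mul(Mul(-11, Add(-18, 3)), Rational(-23, 16)) = Mul(Mul(-11, -15), Rational(-23, 16)) = Mul(165, Rational(-23, 16)) = Rational(-3795, 16)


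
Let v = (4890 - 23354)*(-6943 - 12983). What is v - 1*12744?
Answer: 367900920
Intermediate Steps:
v = 367913664 (v = -18464*(-19926) = 367913664)
v - 1*12744 = 367913664 - 1*12744 = 367913664 - 12744 = 367900920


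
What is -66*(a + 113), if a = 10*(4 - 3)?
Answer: -8118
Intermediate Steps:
a = 10 (a = 10*1 = 10)
-66*(a + 113) = -66*(10 + 113) = -66*123 = -8118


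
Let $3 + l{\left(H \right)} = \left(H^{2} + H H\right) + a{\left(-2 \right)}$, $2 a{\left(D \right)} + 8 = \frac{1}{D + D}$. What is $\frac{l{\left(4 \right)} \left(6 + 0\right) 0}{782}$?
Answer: $0$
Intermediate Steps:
$a{\left(D \right)} = -4 + \frac{1}{4 D}$ ($a{\left(D \right)} = -4 + \frac{1}{2 \left(D + D\right)} = -4 + \frac{1}{2 \cdot 2 D} = -4 + \frac{\frac{1}{2} \frac{1}{D}}{2} = -4 + \frac{1}{4 D}$)
$l{\left(H \right)} = - \frac{57}{8} + 2 H^{2}$ ($l{\left(H \right)} = -3 - \left(4 + \frac{1}{8} - H^{2} - H H\right) = -3 + \left(\left(H^{2} + H^{2}\right) + \left(-4 + \frac{1}{4} \left(- \frac{1}{2}\right)\right)\right) = -3 + \left(2 H^{2} - \frac{33}{8}\right) = -3 + \left(- \frac{33}{8} + 2 H^{2}\right) = - \frac{57}{8} + 2 H^{2}$)
$\frac{l{\left(4 \right)} \left(6 + 0\right) 0}{782} = \frac{\left(- \frac{57}{8} + 2 \cdot 4^{2}\right) \left(6 + 0\right) 0}{782} = \left(- \frac{57}{8} + 2 \cdot 16\right) 6 \cdot 0 \cdot \frac{1}{782} = \left(- \frac{57}{8} + 32\right) 6 \cdot 0 \cdot \frac{1}{782} = \frac{199}{8} \cdot 6 \cdot 0 \cdot \frac{1}{782} = \frac{597}{4} \cdot 0 \cdot \frac{1}{782} = 0 \cdot \frac{1}{782} = 0$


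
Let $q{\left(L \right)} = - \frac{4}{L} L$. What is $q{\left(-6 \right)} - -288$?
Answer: $284$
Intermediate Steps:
$q{\left(L \right)} = -4$
$q{\left(-6 \right)} - -288 = -4 - -288 = -4 + 288 = 284$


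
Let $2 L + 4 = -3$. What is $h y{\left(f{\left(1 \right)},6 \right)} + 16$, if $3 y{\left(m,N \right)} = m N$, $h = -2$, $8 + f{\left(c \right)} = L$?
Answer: $62$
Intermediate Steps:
$L = - \frac{7}{2}$ ($L = -2 + \frac{1}{2} \left(-3\right) = -2 - \frac{3}{2} = - \frac{7}{2} \approx -3.5$)
$f{\left(c \right)} = - \frac{23}{2}$ ($f{\left(c \right)} = -8 - \frac{7}{2} = - \frac{23}{2}$)
$y{\left(m,N \right)} = \frac{N m}{3}$ ($y{\left(m,N \right)} = \frac{m N}{3} = \frac{N m}{3}$)
$h y{\left(f{\left(1 \right)},6 \right)} + 16 = - 2 \cdot \frac{1}{3} \cdot 6 \left(- \frac{23}{2}\right) + 16 = \left(-2\right) \left(-23\right) + 16 = 46 + 16 = 62$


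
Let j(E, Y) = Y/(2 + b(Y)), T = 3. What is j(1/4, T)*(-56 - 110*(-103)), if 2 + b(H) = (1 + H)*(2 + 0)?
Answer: 16911/4 ≈ 4227.8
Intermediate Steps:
b(H) = 2*H (b(H) = -2 + (1 + H)*(2 + 0) = -2 + (1 + H)*2 = -2 + (2 + 2*H) = 2*H)
j(E, Y) = Y/(2 + 2*Y)
j(1/4, T)*(-56 - 110*(-103)) = ((½)*3/(1 + 3))*(-56 - 110*(-103)) = ((½)*3/4)*(-56 + 11330) = ((½)*3*(¼))*11274 = (3/8)*11274 = 16911/4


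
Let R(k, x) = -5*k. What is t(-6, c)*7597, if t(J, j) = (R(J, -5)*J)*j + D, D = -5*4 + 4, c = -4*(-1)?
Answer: -5591392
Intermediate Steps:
c = 4
D = -16 (D = -20 + 4 = -16)
t(J, j) = -16 - 5*j*J**2 (t(J, j) = ((-5*J)*J)*j - 16 = (-5*J**2)*j - 16 = -5*j*J**2 - 16 = -16 - 5*j*J**2)
t(-6, c)*7597 = (-16 - 5*4*(-6)**2)*7597 = (-16 - 5*4*36)*7597 = (-16 - 720)*7597 = -736*7597 = -5591392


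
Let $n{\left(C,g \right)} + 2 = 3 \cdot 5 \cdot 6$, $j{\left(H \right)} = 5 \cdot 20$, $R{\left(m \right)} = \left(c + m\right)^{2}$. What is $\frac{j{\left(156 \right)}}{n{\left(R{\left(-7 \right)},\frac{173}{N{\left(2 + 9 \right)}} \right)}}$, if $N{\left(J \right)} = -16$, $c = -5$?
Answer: $\frac{25}{22} \approx 1.1364$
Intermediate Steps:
$R{\left(m \right)} = \left(-5 + m\right)^{2}$
$j{\left(H \right)} = 100$
$n{\left(C,g \right)} = 88$ ($n{\left(C,g \right)} = -2 + 3 \cdot 5 \cdot 6 = -2 + 15 \cdot 6 = -2 + 90 = 88$)
$\frac{j{\left(156 \right)}}{n{\left(R{\left(-7 \right)},\frac{173}{N{\left(2 + 9 \right)}} \right)}} = \frac{100}{88} = 100 \cdot \frac{1}{88} = \frac{25}{22}$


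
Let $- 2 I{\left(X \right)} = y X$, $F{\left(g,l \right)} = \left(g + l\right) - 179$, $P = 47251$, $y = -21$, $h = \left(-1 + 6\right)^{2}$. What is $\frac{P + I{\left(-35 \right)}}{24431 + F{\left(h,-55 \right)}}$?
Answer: $\frac{93767}{48444} \approx 1.9356$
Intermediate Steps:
$h = 25$ ($h = 5^{2} = 25$)
$F{\left(g,l \right)} = -179 + g + l$
$I{\left(X \right)} = \frac{21 X}{2}$ ($I{\left(X \right)} = - \frac{\left(-21\right) X}{2} = \frac{21 X}{2}$)
$\frac{P + I{\left(-35 \right)}}{24431 + F{\left(h,-55 \right)}} = \frac{47251 + \frac{21}{2} \left(-35\right)}{24431 - 209} = \frac{47251 - \frac{735}{2}}{24431 - 209} = \frac{93767}{2 \cdot 24222} = \frac{93767}{2} \cdot \frac{1}{24222} = \frac{93767}{48444}$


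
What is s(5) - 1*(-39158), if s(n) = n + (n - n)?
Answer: 39163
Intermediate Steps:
s(n) = n (s(n) = n + 0 = n)
s(5) - 1*(-39158) = 5 - 1*(-39158) = 5 + 39158 = 39163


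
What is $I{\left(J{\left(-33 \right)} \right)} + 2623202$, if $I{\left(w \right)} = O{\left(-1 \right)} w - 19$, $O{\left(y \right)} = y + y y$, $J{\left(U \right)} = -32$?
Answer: $2623183$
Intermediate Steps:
$O{\left(y \right)} = y + y^{2}$
$I{\left(w \right)} = -19$ ($I{\left(w \right)} = - (1 - 1) w - 19 = \left(-1\right) 0 w - 19 = 0 w - 19 = 0 - 19 = -19$)
$I{\left(J{\left(-33 \right)} \right)} + 2623202 = -19 + 2623202 = 2623183$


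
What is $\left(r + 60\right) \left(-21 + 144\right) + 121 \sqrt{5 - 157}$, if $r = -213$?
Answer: $-18819 + 242 i \sqrt{38} \approx -18819.0 + 1491.8 i$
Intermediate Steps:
$\left(r + 60\right) \left(-21 + 144\right) + 121 \sqrt{5 - 157} = \left(-213 + 60\right) \left(-21 + 144\right) + 121 \sqrt{5 - 157} = \left(-153\right) 123 + 121 \sqrt{-152} = -18819 + 121 \cdot 2 i \sqrt{38} = -18819 + 242 i \sqrt{38}$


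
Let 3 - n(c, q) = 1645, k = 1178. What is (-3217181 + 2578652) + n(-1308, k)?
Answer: -640171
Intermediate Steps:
n(c, q) = -1642 (n(c, q) = 3 - 1*1645 = 3 - 1645 = -1642)
(-3217181 + 2578652) + n(-1308, k) = (-3217181 + 2578652) - 1642 = -638529 - 1642 = -640171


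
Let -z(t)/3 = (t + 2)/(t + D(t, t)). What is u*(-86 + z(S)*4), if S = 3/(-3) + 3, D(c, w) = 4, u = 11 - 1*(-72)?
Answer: -7802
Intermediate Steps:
u = 83 (u = 11 + 72 = 83)
S = 2 (S = 3*(-⅓) + 3 = -1 + 3 = 2)
z(t) = -3*(2 + t)/(4 + t) (z(t) = -3*(t + 2)/(t + 4) = -3*(2 + t)/(4 + t))
u*(-86 + z(S)*4) = 83*(-86 + (3*(-2 - 1*2)/(4 + 2))*4) = 83*(-86 + (3*(-2 - 2)/6)*4) = 83*(-86 + (3*(⅙)*(-4))*4) = 83*(-86 - 2*4) = 83*(-86 - 8) = 83*(-94) = -7802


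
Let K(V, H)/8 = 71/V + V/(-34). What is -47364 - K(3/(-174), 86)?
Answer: -7109062/493 ≈ -14420.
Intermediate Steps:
K(V, H) = 568/V - 4*V/17 (K(V, H) = 8*(71/V + V/(-34)) = 8*(71/V + V*(-1/34)) = 8*(71/V - V/34) = 568/V - 4*V/17)
-47364 - K(3/(-174), 86) = -47364 - (568/((3/(-174))) - 12/(17*(-174))) = -47364 - (568/((3*(-1/174))) - 12*(-1)/(17*174)) = -47364 - (568/(-1/58) - 4/17*(-1/58)) = -47364 - (568*(-58) + 2/493) = -47364 - (-32944 + 2/493) = -47364 - 1*(-16241390/493) = -47364 + 16241390/493 = -7109062/493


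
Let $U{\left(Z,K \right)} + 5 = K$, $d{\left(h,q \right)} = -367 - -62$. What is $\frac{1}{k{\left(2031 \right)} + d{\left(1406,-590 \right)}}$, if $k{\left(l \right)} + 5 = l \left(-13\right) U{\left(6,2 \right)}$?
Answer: $\frac{1}{78899} \approx 1.2674 \cdot 10^{-5}$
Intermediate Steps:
$d{\left(h,q \right)} = -305$ ($d{\left(h,q \right)} = -367 + 62 = -305$)
$U{\left(Z,K \right)} = -5 + K$
$k{\left(l \right)} = -5 + 39 l$ ($k{\left(l \right)} = -5 + l \left(-13\right) \left(-5 + 2\right) = -5 + - 13 l \left(-3\right) = -5 + 39 l$)
$\frac{1}{k{\left(2031 \right)} + d{\left(1406,-590 \right)}} = \frac{1}{\left(-5 + 39 \cdot 2031\right) - 305} = \frac{1}{\left(-5 + 79209\right) - 305} = \frac{1}{79204 - 305} = \frac{1}{78899}$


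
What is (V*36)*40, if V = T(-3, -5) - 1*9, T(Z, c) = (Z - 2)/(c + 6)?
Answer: -20160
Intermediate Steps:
T(Z, c) = (-2 + Z)/(6 + c)
V = -14 (V = (-2 - 3)/(6 - 5) - 1*9 = -5/1 - 9 = 1*(-5) - 9 = -5 - 9 = -14)
(V*36)*40 = -14*36*40 = -504*40 = -20160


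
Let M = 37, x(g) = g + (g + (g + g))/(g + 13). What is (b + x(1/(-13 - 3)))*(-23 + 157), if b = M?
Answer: 2731121/552 ≈ 4947.7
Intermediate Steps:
x(g) = g + 3*g/(13 + g) (x(g) = g + (g + 2*g)/(13 + g) = g + (3*g)/(13 + g) = g + 3*g/(13 + g))
b = 37
(b + x(1/(-13 - 3)))*(-23 + 157) = (37 + (16 + 1/(-13 - 3))/((-13 - 3)*(13 + 1/(-13 - 3))))*(-23 + 157) = (37 + (16 + 1/(-16))/((-16)*(13 + 1/(-16))))*134 = (37 - (16 - 1/16)/(16*(13 - 1/16)))*134 = (37 - 1/16*255/16/207/16)*134 = (37 - 1/16*16/207*255/16)*134 = (37 - 85/1104)*134 = (40763/1104)*134 = 2731121/552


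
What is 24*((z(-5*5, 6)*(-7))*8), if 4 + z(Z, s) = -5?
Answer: 12096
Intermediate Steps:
z(Z, s) = -9 (z(Z, s) = -4 - 5 = -9)
24*((z(-5*5, 6)*(-7))*8) = 24*(-9*(-7)*8) = 24*(63*8) = 24*504 = 12096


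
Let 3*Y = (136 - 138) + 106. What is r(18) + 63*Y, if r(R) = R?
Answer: 2202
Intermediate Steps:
Y = 104/3 (Y = ((136 - 138) + 106)/3 = (-2 + 106)/3 = (1/3)*104 = 104/3 ≈ 34.667)
r(18) + 63*Y = 18 + 63*(104/3) = 18 + 2184 = 2202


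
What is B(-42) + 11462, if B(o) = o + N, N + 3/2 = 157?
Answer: 23151/2 ≈ 11576.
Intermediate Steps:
N = 311/2 (N = -3/2 + 157 = 311/2 ≈ 155.50)
B(o) = 311/2 + o (B(o) = o + 311/2 = 311/2 + o)
B(-42) + 11462 = (311/2 - 42) + 11462 = 227/2 + 11462 = 23151/2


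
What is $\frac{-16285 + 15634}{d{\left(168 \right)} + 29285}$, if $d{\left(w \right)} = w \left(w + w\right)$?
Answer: $- \frac{651}{85733} \approx -0.0075933$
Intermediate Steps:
$d{\left(w \right)} = 2 w^{2}$ ($d{\left(w \right)} = w 2 w = 2 w^{2}$)
$\frac{-16285 + 15634}{d{\left(168 \right)} + 29285} = \frac{-16285 + 15634}{2 \cdot 168^{2} + 29285} = - \frac{651}{2 \cdot 28224 + 29285} = - \frac{651}{56448 + 29285} = - \frac{651}{85733}$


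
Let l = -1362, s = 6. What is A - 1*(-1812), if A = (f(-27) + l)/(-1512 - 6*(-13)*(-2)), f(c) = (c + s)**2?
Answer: 1007779/556 ≈ 1812.6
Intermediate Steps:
f(c) = (6 + c)**2 (f(c) = (c + 6)**2 = (6 + c)**2)
A = 307/556 (A = ((6 - 27)**2 - 1362)/(-1512 - 6*(-13)*(-2)) = ((-21)**2 - 1362)/(-1512 + 78*(-2)) = (441 - 1362)/(-1512 - 156) = -921/(-1668) = -921*(-1/1668) = 307/556 ≈ 0.55216)
A - 1*(-1812) = 307/556 - 1*(-1812) = 307/556 + 1812 = 1007779/556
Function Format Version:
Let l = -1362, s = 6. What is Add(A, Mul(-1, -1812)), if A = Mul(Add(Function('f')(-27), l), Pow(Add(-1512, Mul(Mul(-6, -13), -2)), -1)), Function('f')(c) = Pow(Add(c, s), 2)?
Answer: Rational(1007779, 556) ≈ 1812.6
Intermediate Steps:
Function('f')(c) = Pow(Add(6, c), 2) (Function('f')(c) = Pow(Add(c, 6), 2) = Pow(Add(6, c), 2))
A = Rational(307, 556) (A = Mul(Add(Pow(Add(6, -27), 2), -1362), Pow(Add(-1512, Mul(Mul(-6, -13), -2)), -1)) = Mul(Add(Pow(-21, 2), -1362), Pow(Add(-1512, Mul(78, -2)), -1)) = Mul(Add(441, -1362), Pow(Add(-1512, -156), -1)) = Mul(-921, Pow(-1668, -1)) = Mul(-921, Rational(-1, 1668)) = Rational(307, 556) ≈ 0.55216)
Add(A, Mul(-1, -1812)) = Add(Rational(307, 556), Mul(-1, -1812)) = Add(Rational(307, 556), 1812) = Rational(1007779, 556)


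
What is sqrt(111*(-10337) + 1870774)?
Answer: 17*sqrt(2503) ≈ 850.51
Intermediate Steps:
sqrt(111*(-10337) + 1870774) = sqrt(-1147407 + 1870774) = sqrt(723367) = 17*sqrt(2503)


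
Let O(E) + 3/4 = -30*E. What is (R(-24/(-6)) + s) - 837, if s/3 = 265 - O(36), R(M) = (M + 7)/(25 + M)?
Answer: 371273/116 ≈ 3200.6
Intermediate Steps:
O(E) = -3/4 - 30*E
R(M) = (7 + M)/(25 + M)
s = 16149/4 (s = 3*(265 - (-3/4 - 30*36)) = 3*(265 - (-3/4 - 1080)) = 3*(265 - 1*(-4323/4)) = 3*(265 + 4323/4) = 3*(5383/4) = 16149/4 ≈ 4037.3)
(R(-24/(-6)) + s) - 837 = ((7 - 24/(-6))/(25 - 24/(-6)) + 16149/4) - 837 = ((7 - 24*(-1/6))/(25 - 24*(-1/6)) + 16149/4) - 837 = ((7 + 4)/(25 + 4) + 16149/4) - 837 = (11/29 + 16149/4) - 837 = 468365/116 - 837 = 371273/116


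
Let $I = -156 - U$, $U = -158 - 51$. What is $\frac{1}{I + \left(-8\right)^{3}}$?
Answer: $- \frac{1}{459} \approx -0.0021787$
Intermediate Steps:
$U = -209$ ($U = -158 - 51 = -209$)
$I = 53$ ($I = -156 - -209 = -156 + 209 = 53$)
$\frac{1}{I + \left(-8\right)^{3}} = \frac{1}{53 + \left(-8\right)^{3}} = \frac{1}{53 - 512} = \frac{1}{-459} = - \frac{1}{459}$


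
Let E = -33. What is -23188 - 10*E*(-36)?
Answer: -35068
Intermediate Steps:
-23188 - 10*E*(-36) = -23188 - 10*(-33)*(-36) = -23188 + 330*(-36) = -23188 - 11880 = -35068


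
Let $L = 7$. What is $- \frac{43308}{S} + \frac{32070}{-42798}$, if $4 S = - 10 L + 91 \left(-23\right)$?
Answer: $\frac{58290601}{734699} \approx 79.339$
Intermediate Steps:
$S = - \frac{2163}{4}$ ($S = \frac{\left(-10\right) 7 + 91 \left(-23\right)}{4} = \frac{-70 - 2093}{4} = \frac{1}{4} \left(-2163\right) = - \frac{2163}{4} \approx -540.75$)
$- \frac{43308}{S} + \frac{32070}{-42798} = - \frac{43308}{- \frac{2163}{4}} + \frac{32070}{-42798} = \left(-43308\right) \left(- \frac{4}{2163}\right) + 32070 \left(- \frac{1}{42798}\right) = \frac{57744}{721} - \frac{5345}{7133} = \frac{58290601}{734699}$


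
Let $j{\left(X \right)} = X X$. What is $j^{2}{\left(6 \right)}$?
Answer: $1296$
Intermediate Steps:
$j{\left(X \right)} = X^{2}$
$j^{2}{\left(6 \right)} = \left(6^{2}\right)^{2} = 36^{2} = 1296$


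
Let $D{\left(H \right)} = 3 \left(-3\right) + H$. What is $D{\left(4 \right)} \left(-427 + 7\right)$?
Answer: $2100$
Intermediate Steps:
$D{\left(H \right)} = -9 + H$
$D{\left(4 \right)} \left(-427 + 7\right) = \left(-9 + 4\right) \left(-427 + 7\right) = \left(-5\right) \left(-420\right) = 2100$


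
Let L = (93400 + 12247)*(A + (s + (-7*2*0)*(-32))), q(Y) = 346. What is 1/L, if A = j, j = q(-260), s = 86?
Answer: 1/45639504 ≈ 2.1911e-8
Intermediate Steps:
j = 346
A = 346
L = 45639504 (L = (93400 + 12247)*(346 + (86 + (-7*2*0)*(-32))) = 105647*(346 + (86 - 14*0*(-32))) = 105647*(346 + (86 + 0*(-32))) = 105647*(346 + (86 + 0)) = 105647*(346 + 86) = 105647*432 = 45639504)
1/L = 1/45639504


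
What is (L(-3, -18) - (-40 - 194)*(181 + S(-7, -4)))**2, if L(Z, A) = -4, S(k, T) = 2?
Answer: 1833381124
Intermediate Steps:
(L(-3, -18) - (-40 - 194)*(181 + S(-7, -4)))**2 = (-4 - (-40 - 194)*(181 + 2))**2 = (-4 - (-234)*183)**2 = (-4 - 1*(-42822))**2 = (-4 + 42822)**2 = 42818**2 = 1833381124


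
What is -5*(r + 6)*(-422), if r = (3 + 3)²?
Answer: 88620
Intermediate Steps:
r = 36 (r = 6² = 36)
-5*(r + 6)*(-422) = -5*(36 + 6)*(-422) = -5*42*(-422) = -210*(-422) = 88620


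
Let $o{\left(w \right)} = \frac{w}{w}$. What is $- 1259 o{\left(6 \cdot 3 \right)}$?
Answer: $-1259$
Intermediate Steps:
$o{\left(w \right)} = 1$
$- 1259 o{\left(6 \cdot 3 \right)} = \left(-1259\right) 1 = -1259$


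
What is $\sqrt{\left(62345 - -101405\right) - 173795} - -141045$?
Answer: $141045 + 7 i \sqrt{205} \approx 1.4105 \cdot 10^{5} + 100.22 i$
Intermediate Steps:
$\sqrt{\left(62345 - -101405\right) - 173795} - -141045 = \sqrt{\left(62345 + 101405\right) - 173795} + 141045 = \sqrt{163750 - 173795} + 141045 = \sqrt{-10045} + 141045 = 7 i \sqrt{205} + 141045 = 141045 + 7 i \sqrt{205}$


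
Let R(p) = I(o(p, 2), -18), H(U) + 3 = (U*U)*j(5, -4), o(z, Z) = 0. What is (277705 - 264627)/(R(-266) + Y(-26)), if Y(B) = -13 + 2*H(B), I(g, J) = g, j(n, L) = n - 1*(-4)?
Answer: 13078/12149 ≈ 1.0765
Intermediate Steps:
j(n, L) = 4 + n (j(n, L) = n + 4 = 4 + n)
H(U) = -3 + 9*U**2 (H(U) = -3 + (U*U)*(4 + 5) = -3 + U**2*9 = -3 + 9*U**2)
R(p) = 0
Y(B) = -19 + 18*B**2 (Y(B) = -13 + 2*(-3 + 9*B**2) = -13 + (-6 + 18*B**2) = -19 + 18*B**2)
(277705 - 264627)/(R(-266) + Y(-26)) = (277705 - 264627)/(0 + (-19 + 18*(-26)**2)) = 13078/(0 + (-19 + 18*676)) = 13078/(0 + (-19 + 12168)) = 13078/(0 + 12149) = 13078/12149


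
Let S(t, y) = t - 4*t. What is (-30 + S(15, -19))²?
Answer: 5625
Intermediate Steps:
S(t, y) = -3*t
(-30 + S(15, -19))² = (-30 - 3*15)² = (-30 - 45)² = (-75)² = 5625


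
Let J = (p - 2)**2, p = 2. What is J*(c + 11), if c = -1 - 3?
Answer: 0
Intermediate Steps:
c = -4
J = 0 (J = (2 - 2)**2 = 0**2 = 0)
J*(c + 11) = 0*(-4 + 11) = 0*7 = 0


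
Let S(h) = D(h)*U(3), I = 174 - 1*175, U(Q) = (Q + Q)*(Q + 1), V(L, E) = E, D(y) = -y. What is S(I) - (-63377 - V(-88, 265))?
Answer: 63666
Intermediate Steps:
U(Q) = 2*Q*(1 + Q) (U(Q) = (2*Q)*(1 + Q) = 2*Q*(1 + Q))
I = -1 (I = 174 - 175 = -1)
S(h) = -24*h (S(h) = (-h)*(2*3*(1 + 3)) = (-h)*(2*3*4) = -h*24 = -24*h)
S(I) - (-63377 - V(-88, 265)) = -24*(-1) - (-63377 - 1*265) = 24 - (-63377 - 265) = 24 - 1*(-63642) = 24 + 63642 = 63666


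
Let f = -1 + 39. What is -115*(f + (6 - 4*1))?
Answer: -4600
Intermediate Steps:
f = 38
-115*(f + (6 - 4*1)) = -115*(38 + (6 - 4*1)) = -115*(38 + (6 - 4)) = -115*(38 + 2) = -115*40 = -4600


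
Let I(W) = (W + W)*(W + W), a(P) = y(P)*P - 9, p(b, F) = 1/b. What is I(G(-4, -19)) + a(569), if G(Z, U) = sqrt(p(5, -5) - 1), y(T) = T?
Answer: 1618744/5 ≈ 3.2375e+5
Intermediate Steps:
a(P) = -9 + P**2 (a(P) = P*P - 9 = P**2 - 9 = -9 + P**2)
G(Z, U) = 2*I*sqrt(5)/5 (G(Z, U) = sqrt(1/5 - 1) = sqrt(-4/5) = 2*I*sqrt(5)/5)
I(W) = 4*W**2 (I(W) = (2*W)*(2*W) = 4*W**2)
I(G(-4, -19)) + a(569) = 4*(2*I*sqrt(5)/5)**2 + (-9 + 569**2) = 4*(-4/5) + (-9 + 323761) = -16/5 + 323752 = 1618744/5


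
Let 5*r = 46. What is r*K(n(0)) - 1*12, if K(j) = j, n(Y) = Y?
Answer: -12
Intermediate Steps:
r = 46/5 (r = (⅕)*46 = 46/5 ≈ 9.2000)
r*K(n(0)) - 1*12 = (46/5)*0 - 1*12 = 0 - 12 = -12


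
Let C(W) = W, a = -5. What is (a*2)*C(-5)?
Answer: 50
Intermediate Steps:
(a*2)*C(-5) = -5*2*(-5) = -10*(-5) = 50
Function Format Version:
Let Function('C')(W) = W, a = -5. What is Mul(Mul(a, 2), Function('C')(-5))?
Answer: 50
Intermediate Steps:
Mul(Mul(a, 2), Function('C')(-5)) = Mul(Mul(-5, 2), -5) = Mul(-10, -5) = 50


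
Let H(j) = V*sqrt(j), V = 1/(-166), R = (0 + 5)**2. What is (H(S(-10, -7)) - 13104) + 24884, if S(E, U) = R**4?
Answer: 1954855/166 ≈ 11776.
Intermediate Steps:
R = 25 (R = 5**2 = 25)
V = -1/166 ≈ -0.0060241
S(E, U) = 390625 (S(E, U) = 25**4 = 390625)
H(j) = -sqrt(j)/166
(H(S(-10, -7)) - 13104) + 24884 = (-sqrt(390625)/166 - 13104) + 24884 = (-1/166*625 - 13104) + 24884 = (-625/166 - 13104) + 24884 = -2175889/166 + 24884 = 1954855/166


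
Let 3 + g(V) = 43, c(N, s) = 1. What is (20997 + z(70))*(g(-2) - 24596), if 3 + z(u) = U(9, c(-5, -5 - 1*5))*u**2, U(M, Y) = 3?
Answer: -876501864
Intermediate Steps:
g(V) = 40 (g(V) = -3 + 43 = 40)
z(u) = -3 + 3*u**2
(20997 + z(70))*(g(-2) - 24596) = (20997 + (-3 + 3*70**2))*(40 - 24596) = (20997 + (-3 + 3*4900))*(-24556) = (20997 + (-3 + 14700))*(-24556) = (20997 + 14697)*(-24556) = 35694*(-24556) = -876501864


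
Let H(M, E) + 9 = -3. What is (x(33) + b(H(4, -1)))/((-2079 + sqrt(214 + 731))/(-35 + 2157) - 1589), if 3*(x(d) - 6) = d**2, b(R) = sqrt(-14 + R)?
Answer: -188703814419/813103634216 - 1174527*sqrt(105)/5691725439512 - 511392451*I*sqrt(26)/813103634216 - 3183*I*sqrt(2730)/5691725439512 ≈ -0.23208 - 0.003207*I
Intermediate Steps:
H(M, E) = -12 (H(M, E) = -9 - 3 = -12)
x(d) = 6 + d**2/3
(x(33) + b(H(4, -1)))/((-2079 + sqrt(214 + 731))/(-35 + 2157) - 1589) = ((6 + (1/3)*33**2) + sqrt(-14 - 12))/((-2079 + sqrt(214 + 731))/(-35 + 2157) - 1589) = ((6 + (1/3)*1089) + sqrt(-26))/((-2079 + sqrt(945))/2122 - 1589) = ((6 + 363) + I*sqrt(26))/((-2079 + 3*sqrt(105))*(1/2122) - 1589) = (369 + I*sqrt(26))/((-2079/2122 + 3*sqrt(105)/2122) - 1589) = (369 + I*sqrt(26))/(-3373937/2122 + 3*sqrt(105)/2122)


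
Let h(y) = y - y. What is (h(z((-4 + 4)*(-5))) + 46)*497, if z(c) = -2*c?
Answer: 22862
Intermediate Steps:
h(y) = 0
(h(z((-4 + 4)*(-5))) + 46)*497 = (0 + 46)*497 = 46*497 = 22862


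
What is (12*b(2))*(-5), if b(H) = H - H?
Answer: 0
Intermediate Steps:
b(H) = 0
(12*b(2))*(-5) = (12*0)*(-5) = 0*(-5) = 0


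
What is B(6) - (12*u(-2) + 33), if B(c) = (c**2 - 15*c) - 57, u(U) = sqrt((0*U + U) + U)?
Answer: -144 - 24*I ≈ -144.0 - 24.0*I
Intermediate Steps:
u(U) = sqrt(2)*sqrt(U) (u(U) = sqrt((0 + U) + U) = sqrt(U + U) = sqrt(2*U) = sqrt(2)*sqrt(U))
B(c) = -57 + c**2 - 15*c
B(6) - (12*u(-2) + 33) = (-57 + 6**2 - 15*6) - (12*(sqrt(2)*sqrt(-2)) + 33) = (-57 + 36 - 90) - (12*(sqrt(2)*(I*sqrt(2))) + 33) = -111 - (12*(2*I) + 33) = -111 - (24*I + 33) = -111 - (33 + 24*I) = -111 + (-33 - 24*I) = -144 - 24*I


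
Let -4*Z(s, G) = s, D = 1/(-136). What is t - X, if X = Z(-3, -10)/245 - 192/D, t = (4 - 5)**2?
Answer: -25588783/980 ≈ -26111.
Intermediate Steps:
D = -1/136 ≈ -0.0073529
Z(s, G) = -s/4
t = 1 (t = (-1)**2 = 1)
X = 25589763/980 (X = -1/4*(-3)/245 - 192/(-1/136) = (3/4)*(1/245) - 192*(-136) = 3/980 + 26112 = 25589763/980 ≈ 26112.)
t - X = 1 - 1*25589763/980 = 1 - 25589763/980 = -25588783/980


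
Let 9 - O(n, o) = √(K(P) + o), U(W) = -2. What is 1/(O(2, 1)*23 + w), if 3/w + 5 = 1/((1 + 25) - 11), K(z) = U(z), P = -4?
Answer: 1130202/236161333 + 125948*I/236161333 ≈ 0.0047857 + 0.00053331*I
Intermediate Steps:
K(z) = -2
O(n, o) = 9 - √(-2 + o)
w = -45/74 (w = 3/(-5 + 1/((1 + 25) - 11)) = 3/(-5 + 1/(26 - 11)) = 3/(-5 + 1/15) = 3/(-74/15) = 3*(-15/74) = -45/74 ≈ -0.60811)
1/(O(2, 1)*23 + w) = 1/((9 - √(-2 + 1))*23 - 45/74) = 1/((9 - √(-1))*23 - 45/74) = 1/((9 - I)*23 - 45/74) = 1/((207 - 23*I) - 45/74) = 1/(15273/74 - 23*I) = 5476*(15273/74 + 23*I)/236161333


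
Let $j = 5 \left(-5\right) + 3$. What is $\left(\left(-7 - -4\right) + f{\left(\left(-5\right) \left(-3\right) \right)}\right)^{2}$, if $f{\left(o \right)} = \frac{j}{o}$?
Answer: $\frac{4489}{225} \approx 19.951$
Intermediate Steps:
$j = -22$ ($j = -25 + 3 = -22$)
$f{\left(o \right)} = - \frac{22}{o}$
$\left(\left(-7 - -4\right) + f{\left(\left(-5\right) \left(-3\right) \right)}\right)^{2} = \left(\left(-7 - -4\right) - \frac{22}{\left(-5\right) \left(-3\right)}\right)^{2} = \left(\left(-7 + 4\right) - \frac{22}{15}\right)^{2} = \left(-3 - \frac{22}{15}\right)^{2} = \left(- \frac{67}{15}\right)^{2} = \frac{4489}{225}$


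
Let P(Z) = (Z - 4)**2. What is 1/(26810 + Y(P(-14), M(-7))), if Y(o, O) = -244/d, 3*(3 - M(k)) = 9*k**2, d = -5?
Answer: 5/134294 ≈ 3.7232e-5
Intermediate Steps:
P(Z) = (-4 + Z)**2
M(k) = 3 - 3*k**2
Y(o, O) = 244/5 (Y(o, O) = -244/(-5) = -244*(-1/5) = 244/5)
1/(26810 + Y(P(-14), M(-7))) = 1/(26810 + 244/5) = 1/(134294/5) = 5/134294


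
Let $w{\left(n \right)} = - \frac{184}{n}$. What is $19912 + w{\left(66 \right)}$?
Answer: $\frac{657004}{33} \approx 19909.0$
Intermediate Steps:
$19912 + w{\left(66 \right)} = 19912 - \frac{184}{66} = 19912 - \frac{92}{33} = \frac{657004}{33}$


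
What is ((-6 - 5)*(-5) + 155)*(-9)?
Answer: -1890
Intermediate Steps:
((-6 - 5)*(-5) + 155)*(-9) = (-11*(-5) + 155)*(-9) = (55 + 155)*(-9) = 210*(-9) = -1890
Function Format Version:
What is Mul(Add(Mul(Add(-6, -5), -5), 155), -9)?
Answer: -1890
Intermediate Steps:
Mul(Add(Mul(Add(-6, -5), -5), 155), -9) = Mul(Add(Mul(-11, -5), 155), -9) = Mul(Add(55, 155), -9) = Mul(210, -9) = -1890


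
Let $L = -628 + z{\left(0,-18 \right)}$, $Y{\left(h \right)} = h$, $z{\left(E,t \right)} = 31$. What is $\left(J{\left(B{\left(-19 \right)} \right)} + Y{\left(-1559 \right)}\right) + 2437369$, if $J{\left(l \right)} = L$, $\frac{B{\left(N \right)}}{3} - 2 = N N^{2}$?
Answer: $2435213$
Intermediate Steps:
$B{\left(N \right)} = 6 + 3 N^{3}$ ($B{\left(N \right)} = 6 + 3 N N^{2} = 6 + 3 N^{3}$)
$L = -597$ ($L = -628 + 31 = -597$)
$J{\left(l \right)} = -597$
$\left(J{\left(B{\left(-19 \right)} \right)} + Y{\left(-1559 \right)}\right) + 2437369 = \left(-597 - 1559\right) + 2437369 = -2156 + 2437369 = 2435213$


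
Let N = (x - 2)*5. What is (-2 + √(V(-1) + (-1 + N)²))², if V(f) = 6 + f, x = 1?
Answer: (2 - √41)² ≈ 19.388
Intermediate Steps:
N = -5 (N = (1 - 2)*5 = -1*5 = -5)
(-2 + √(V(-1) + (-1 + N)²))² = (-2 + √((6 - 1) + (-1 - 5)²))² = (-2 + √(5 + (-6)²))² = (-2 + √(5 + 36))² = (-2 + √41)²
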